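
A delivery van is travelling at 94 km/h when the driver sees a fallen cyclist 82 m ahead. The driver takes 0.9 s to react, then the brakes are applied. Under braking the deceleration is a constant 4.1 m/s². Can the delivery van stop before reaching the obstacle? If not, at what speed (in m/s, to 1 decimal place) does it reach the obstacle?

No — it strikes the obstacle at 14.2 m/s

94 km/h ÷ 3.6 = 26.1111 m/s.
Reaction distance = 26.1111 × 0.9 = 23.500 m.
Braking distance needed to stop: v²/(2a) = 681.790 / 8.200 = 83.145 m, so total needed = 23.500 + 83.145 = 106.645 m > 82 m — it cannot stop.
Distance remaining when braking begins: 82 − 23.500 = 58.500 m.
v² = v₀² − 2a·d = 681.790 − 2 × 4.100 × 58.500 = 202.090 m²/s².
v = √202.090 = 14.216 m/s.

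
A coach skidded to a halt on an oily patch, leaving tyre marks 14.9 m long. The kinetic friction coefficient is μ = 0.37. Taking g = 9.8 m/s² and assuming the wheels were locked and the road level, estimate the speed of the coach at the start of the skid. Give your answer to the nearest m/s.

Initial speed ≈ 10 m/s

Deceleration a = μg = 0.37 × 9.8 = 3.626 m/s².
v = √(2a·d) = √(2 × 3.626 × 14.9) = √108.055 = 10.3950 m/s.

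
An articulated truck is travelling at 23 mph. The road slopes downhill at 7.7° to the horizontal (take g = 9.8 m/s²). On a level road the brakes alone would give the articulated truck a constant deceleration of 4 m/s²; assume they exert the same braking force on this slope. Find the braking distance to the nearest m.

23 mph × 0.44704 = 10.2819 m/s.
Gravity along the downhill slope reduces the braking deceleration: a_eff = 4.000 − 9.8·sin 7.7° = 4.000 − 1.313 = 2.687 m/s².
Braking distance = v²/(2a) = 10.2819² / (2 × 2.687) = 105.717 / 5.374 = 19.672 m.

Braking distance ≈ 20 m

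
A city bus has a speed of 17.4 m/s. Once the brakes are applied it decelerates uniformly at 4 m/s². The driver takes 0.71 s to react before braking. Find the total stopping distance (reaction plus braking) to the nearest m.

Reaction distance = v·t_r = 17.4000 × 0.71 = 12.354 m.
Braking distance = v²/(2a) = 17.4000² / (2 × 4.000) = 302.760 / 8.000 = 37.845 m.
Total = 12.354 + 37.845 = 50.199 m.

Total stopping distance ≈ 50 m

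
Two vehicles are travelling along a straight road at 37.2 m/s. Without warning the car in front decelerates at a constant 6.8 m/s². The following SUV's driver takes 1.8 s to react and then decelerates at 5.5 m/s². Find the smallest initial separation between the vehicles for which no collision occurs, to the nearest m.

Minimum gap ≈ 91 m

Leader travels v²/(2a_L) = 1383.840 / 13.600 = 101.753 m before stopping.
Follower covers v·t_r = 37.2000 × 1.8 = 66.960 m while reacting, then v²/(2a_F) = 1383.840 / 11.000 = 125.804 m while braking, for a total of 66.960 + 125.804 = 192.764 m.
Since a_F ≤ a_L and the follower starts braking later, the follower is never slower than the leader, so the closest approach is when both have stopped.
Minimum gap = 192.764 − 101.753 = 91.011 m.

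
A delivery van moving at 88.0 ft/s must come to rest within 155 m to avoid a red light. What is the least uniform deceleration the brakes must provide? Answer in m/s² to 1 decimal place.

Required deceleration ≈ 2.3 m/s²

88 ft/s × 0.3048 = 26.8224 m/s.
v² = 2a·d ⇒ a = v²/(2d) = 26.8224² / (2 × 155.000) = 719.441 / 310.000 = 2.3208 m/s².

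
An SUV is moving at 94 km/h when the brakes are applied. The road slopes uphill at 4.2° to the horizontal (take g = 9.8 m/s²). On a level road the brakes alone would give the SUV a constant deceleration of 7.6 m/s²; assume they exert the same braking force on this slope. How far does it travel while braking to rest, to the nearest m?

94 km/h ÷ 3.6 = 26.1111 m/s.
Gravity along the uphill slope adds to the braking deceleration: a_eff = 7.600 + 9.8·sin 4.2° = 7.600 + 0.718 = 8.318 m/s².
Braking distance = v²/(2a) = 26.1111² / (2 × 8.318) = 681.790 / 16.636 = 40.983 m.

Braking distance ≈ 41 m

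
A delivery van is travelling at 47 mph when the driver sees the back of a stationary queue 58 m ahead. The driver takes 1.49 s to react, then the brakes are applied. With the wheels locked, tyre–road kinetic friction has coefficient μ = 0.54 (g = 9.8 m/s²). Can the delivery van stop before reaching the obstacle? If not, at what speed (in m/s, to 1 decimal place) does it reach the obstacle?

47 mph × 0.44704 = 21.0109 m/s.
a = μg = 0.54 × 9.8 = 5.292 m/s².
Reaction distance = 21.0109 × 1.49 = 31.306 m.
Braking distance needed to stop: v²/(2a) = 441.458 / 10.584 = 41.710 m, so total needed = 31.306 + 41.710 = 73.016 m > 58 m — it cannot stop.
Distance remaining when braking begins: 58 − 31.306 = 26.694 m.
v² = v₀² − 2a·d = 441.458 − 2 × 5.292 × 26.694 = 158.929 m²/s².
v = √158.929 = 12.607 m/s.

No — it strikes the obstacle at 12.6 m/s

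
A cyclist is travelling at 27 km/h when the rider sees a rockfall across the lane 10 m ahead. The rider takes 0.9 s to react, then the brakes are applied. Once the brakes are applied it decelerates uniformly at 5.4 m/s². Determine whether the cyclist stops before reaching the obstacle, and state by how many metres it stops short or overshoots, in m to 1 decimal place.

No — it overshoots by 2.0 m

27 km/h ÷ 3.6 = 7.5000 m/s.
Reaction distance = 7.5000 × 0.9 = 6.750 m.
Braking distance = v²/(2a) = 56.250 / 10.800 = 5.208 m.
Total stopping distance = 6.750 + 5.208 = 11.958 m, vs 10 m available — it cannot stop in time and overshoots by 11.958 − 10 = 1.958 m.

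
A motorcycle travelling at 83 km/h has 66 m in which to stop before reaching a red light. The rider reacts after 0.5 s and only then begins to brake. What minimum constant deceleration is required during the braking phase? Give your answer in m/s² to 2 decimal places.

Required deceleration ≈ 4.88 m/s²

83 km/h ÷ 3.6 = 23.0556 m/s.
Distance covered during reaction = 23.0556 × 0.5 = 11.528 m.
Distance available for braking: 66 − 11.528 = 54.472 m.
v² = 2a·d ⇒ a = v²/(2d) = 23.0556² / (2 × 54.472) = 531.561 / 108.944 = 4.8792 m/s².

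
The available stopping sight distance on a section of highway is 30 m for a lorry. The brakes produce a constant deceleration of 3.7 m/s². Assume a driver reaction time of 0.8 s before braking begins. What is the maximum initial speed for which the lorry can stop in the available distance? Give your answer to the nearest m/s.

Maximum speed ≈ 12 m/s

Stopping distance: v·t_r + v²/(2a) = 30 with t_r = 0.8 s and a = 3.700 m/s².
So v² + 5.920 v − 222.00 = 0.
Positive root: v = −a·t_r + √((a·t_r)² + 2a·d) = −2.960 + √(8.762 + 222.00) = 12.2309 m/s.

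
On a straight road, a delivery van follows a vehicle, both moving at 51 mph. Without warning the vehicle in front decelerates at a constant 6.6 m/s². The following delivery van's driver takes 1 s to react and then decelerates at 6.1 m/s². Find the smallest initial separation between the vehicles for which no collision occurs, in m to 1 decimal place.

Minimum gap ≈ 26.0 m

51 mph × 0.44704 = 22.7990 m/s.
Leader travels v²/(2a_L) = 519.794 / 13.200 = 39.378 m before stopping.
Follower covers v·t_r = 22.7990 × 1 = 22.799 m while reacting, then v²/(2a_F) = 519.794 / 12.200 = 42.606 m while braking, for a total of 22.799 + 42.606 = 65.405 m.
Since a_F ≤ a_L and the follower starts braking later, the follower is never slower than the leader, so the closest approach is when both have stopped.
Minimum gap = 65.405 − 39.378 = 26.027 m.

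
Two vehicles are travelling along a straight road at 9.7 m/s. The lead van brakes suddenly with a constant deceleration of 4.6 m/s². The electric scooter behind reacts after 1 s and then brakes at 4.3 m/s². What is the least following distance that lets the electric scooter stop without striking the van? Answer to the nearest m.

Leader travels v²/(2a_L) = 94.090 / 9.200 = 10.227 m before stopping.
Follower covers v·t_r = 9.7000 × 1 = 9.700 m while reacting, then v²/(2a_F) = 94.090 / 8.600 = 10.941 m while braking, for a total of 9.700 + 10.941 = 20.641 m.
Since a_F ≤ a_L and the follower starts braking later, the follower is never slower than the leader, so the closest approach is when both have stopped.
Minimum gap = 20.641 − 10.227 = 10.414 m.

Minimum gap ≈ 10 m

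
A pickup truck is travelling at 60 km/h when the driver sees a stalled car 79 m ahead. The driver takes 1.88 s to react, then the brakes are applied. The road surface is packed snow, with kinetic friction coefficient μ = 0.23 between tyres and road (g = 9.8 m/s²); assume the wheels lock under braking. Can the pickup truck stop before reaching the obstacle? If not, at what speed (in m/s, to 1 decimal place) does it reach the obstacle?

No — it strikes the obstacle at 7.9 m/s

60 km/h ÷ 3.6 = 16.6667 m/s.
a = μg = 0.23 × 9.8 = 2.254 m/s².
Reaction distance = 16.6667 × 1.88 = 31.333 m.
Braking distance needed to stop: v²/(2a) = 277.779 / 4.508 = 61.619 m, so total needed = 31.333 + 61.619 = 92.952 m > 79 m — it cannot stop.
Distance remaining when braking begins: 79 − 31.333 = 47.667 m.
v² = v₀² − 2a·d = 277.779 − 2 × 2.254 × 47.667 = 62.896 m²/s².
v = √62.896 = 7.931 m/s.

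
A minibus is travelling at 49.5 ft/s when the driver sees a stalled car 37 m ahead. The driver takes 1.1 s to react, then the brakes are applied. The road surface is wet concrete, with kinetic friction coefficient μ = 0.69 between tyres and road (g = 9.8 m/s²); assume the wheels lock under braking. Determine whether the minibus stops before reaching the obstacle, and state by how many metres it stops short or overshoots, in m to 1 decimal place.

Yes — it stops 3.6 m short of the obstacle

49.5 ft/s × 0.3048 = 15.0876 m/s.
a = μg = 0.69 × 9.8 = 6.762 m/s².
Reaction distance = 15.0876 × 1.1 = 16.596 m.
Braking distance = v²/(2a) = 227.636 / 13.524 = 16.832 m.
Total stopping distance = 16.596 + 16.832 = 33.428 m, vs 37 m available — it stops with 37 − 33.428 = 3.572 m to spare.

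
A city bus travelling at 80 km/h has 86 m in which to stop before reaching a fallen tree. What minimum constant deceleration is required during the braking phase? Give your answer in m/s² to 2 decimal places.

Required deceleration ≈ 2.87 m/s²

80 km/h ÷ 3.6 = 22.2222 m/s.
v² = 2a·d ⇒ a = v²/(2d) = 22.2222² / (2 × 86.000) = 493.826 / 172.000 = 2.8711 m/s².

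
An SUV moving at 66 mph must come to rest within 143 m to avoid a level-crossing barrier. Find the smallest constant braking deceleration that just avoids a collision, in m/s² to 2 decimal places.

66 mph × 0.44704 = 29.5046 m/s.
v² = 2a·d ⇒ a = v²/(2d) = 29.5046² / (2 × 143.000) = 870.521 / 286.000 = 3.0438 m/s².

Required deceleration ≈ 3.04 m/s²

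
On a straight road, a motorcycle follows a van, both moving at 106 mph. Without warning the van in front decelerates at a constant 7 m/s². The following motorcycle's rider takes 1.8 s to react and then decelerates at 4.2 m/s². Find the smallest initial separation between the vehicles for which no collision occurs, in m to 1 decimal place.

Minimum gap ≈ 192.2 m

106 mph × 0.44704 = 47.3862 m/s.
Leader travels v²/(2a_L) = 2245.452 / 14.000 = 160.389 m before stopping.
Follower covers v·t_r = 47.3862 × 1.8 = 85.295 m while reacting, then v²/(2a_F) = 2245.452 / 8.400 = 267.316 m while braking, for a total of 85.295 + 267.316 = 352.611 m.
Since a_F ≤ a_L and the follower starts braking later, the follower is never slower than the leader, so the closest approach is when both have stopped.
Minimum gap = 352.611 − 160.389 = 192.222 m.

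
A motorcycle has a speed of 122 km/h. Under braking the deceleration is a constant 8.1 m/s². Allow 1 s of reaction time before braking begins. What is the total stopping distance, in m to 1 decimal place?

Total stopping distance ≈ 104.8 m

122 km/h ÷ 3.6 = 33.8889 m/s.
Reaction distance = v·t_r = 33.8889 × 1 = 33.889 m.
Braking distance = v²/(2a) = 33.8889² / (2 × 8.100) = 1148.458 / 16.200 = 70.892 m.
Total = 33.889 + 70.892 = 104.781 m.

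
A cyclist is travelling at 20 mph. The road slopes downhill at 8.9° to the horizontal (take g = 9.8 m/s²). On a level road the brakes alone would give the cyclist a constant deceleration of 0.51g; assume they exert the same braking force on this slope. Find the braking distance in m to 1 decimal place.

Braking distance ≈ 11.5 m

20 mph × 0.44704 = 8.9408 m/s.
a = 0.51 × 9.8 = 4.998 m/s².
Gravity along the downhill slope reduces the braking deceleration: a_eff = 4.998 − 9.8·sin 8.9° = 4.998 − 1.516 = 3.482 m/s².
Braking distance = v²/(2a) = 8.9408² / (2 × 3.482) = 79.938 / 6.964 = 11.479 m.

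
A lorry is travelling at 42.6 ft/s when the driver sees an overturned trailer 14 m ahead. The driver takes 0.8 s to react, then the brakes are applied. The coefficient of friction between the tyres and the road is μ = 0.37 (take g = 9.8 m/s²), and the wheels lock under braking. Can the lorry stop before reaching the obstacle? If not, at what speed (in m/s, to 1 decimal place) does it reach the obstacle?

42.6 ft/s × 0.3048 = 12.9845 m/s.
a = μg = 0.37 × 9.8 = 3.626 m/s².
Reaction distance = 12.9845 × 0.8 = 10.388 m.
Braking distance needed to stop: v²/(2a) = 168.597 / 7.252 = 23.248 m, so total needed = 10.388 + 23.248 = 33.636 m > 14 m — it cannot stop.
Distance remaining when braking begins: 14 − 10.388 = 3.612 m.
v² = v₀² − 2a·d = 168.597 − 2 × 3.626 × 3.612 = 142.403 m²/s².
v = √142.403 = 11.933 m/s.

No — it strikes the obstacle at 11.9 m/s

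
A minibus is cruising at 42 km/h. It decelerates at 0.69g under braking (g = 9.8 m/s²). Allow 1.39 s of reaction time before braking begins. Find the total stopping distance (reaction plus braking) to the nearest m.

Total stopping distance ≈ 26 m

42 km/h ÷ 3.6 = 11.6667 m/s.
a = 0.69 × 9.8 = 6.762 m/s².
Reaction distance = v·t_r = 11.6667 × 1.39 = 16.217 m.
Braking distance = v²/(2a) = 11.6667² / (2 × 6.762) = 136.112 / 13.524 = 10.064 m.
Total = 16.217 + 10.064 = 26.281 m.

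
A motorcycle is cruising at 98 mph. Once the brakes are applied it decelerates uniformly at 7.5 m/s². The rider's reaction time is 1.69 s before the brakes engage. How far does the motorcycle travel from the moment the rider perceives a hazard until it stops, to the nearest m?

Total stopping distance ≈ 202 m

98 mph × 0.44704 = 43.8099 m/s.
Reaction distance = v·t_r = 43.8099 × 1.69 = 74.039 m.
Braking distance = v²/(2a) = 43.8099² / (2 × 7.500) = 1919.307 / 15.000 = 127.954 m.
Total = 74.039 + 127.954 = 201.993 m.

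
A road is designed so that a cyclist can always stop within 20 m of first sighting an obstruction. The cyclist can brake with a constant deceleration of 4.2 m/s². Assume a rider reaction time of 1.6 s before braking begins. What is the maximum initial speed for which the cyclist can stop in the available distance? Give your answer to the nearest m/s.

Stopping distance: v·t_r + v²/(2a) = 20 with t_r = 1.6 s and a = 4.200 m/s².
So v² + 13.440 v − 168.00 = 0.
Positive root: v = −a·t_r + √((a·t_r)² + 2a·d) = −6.720 + √(45.158 + 168.00) = 7.8799 m/s.

Maximum speed ≈ 8 m/s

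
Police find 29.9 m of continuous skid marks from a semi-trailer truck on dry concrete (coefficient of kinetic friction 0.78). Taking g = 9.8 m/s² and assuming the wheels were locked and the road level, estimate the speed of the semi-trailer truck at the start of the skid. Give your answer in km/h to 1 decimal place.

Initial speed ≈ 77.0 km/h

Deceleration a = μg = 0.78 × 9.8 = 7.644 m/s².
v = √(2a·d) = √(2 × 7.644 × 29.9) = √457.111 = 21.3802 m/s.
= 21.3802 × 3.6 = 76.969 km/h.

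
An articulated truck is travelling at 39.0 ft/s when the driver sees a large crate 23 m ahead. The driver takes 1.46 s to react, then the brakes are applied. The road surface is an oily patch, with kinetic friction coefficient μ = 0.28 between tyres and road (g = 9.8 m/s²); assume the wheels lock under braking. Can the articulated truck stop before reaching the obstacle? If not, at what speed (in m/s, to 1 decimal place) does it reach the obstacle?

39 ft/s × 0.3048 = 11.8872 m/s.
a = μg = 0.28 × 9.8 = 2.744 m/s².
Reaction distance = 11.8872 × 1.46 = 17.355 m.
Braking distance needed to stop: v²/(2a) = 141.306 / 5.488 = 25.748 m, so total needed = 17.355 + 25.748 = 43.103 m > 23 m — it cannot stop.
Distance remaining when braking begins: 23 − 17.355 = 5.645 m.
v² = v₀² − 2a·d = 141.306 − 2 × 2.744 × 5.645 = 110.326 m²/s².
v = √110.326 = 10.504 m/s.

No — it strikes the obstacle at 10.5 m/s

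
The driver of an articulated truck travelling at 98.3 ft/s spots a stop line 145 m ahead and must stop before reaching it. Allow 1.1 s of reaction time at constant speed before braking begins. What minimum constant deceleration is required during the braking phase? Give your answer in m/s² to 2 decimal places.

98.3 ft/s × 0.3048 = 29.9618 m/s.
Distance covered during reaction = 29.9618 × 1.1 = 32.958 m.
Distance available for braking: 145 − 32.958 = 112.042 m.
v² = 2a·d ⇒ a = v²/(2d) = 29.9618² / (2 × 112.042) = 897.709 / 224.084 = 4.0061 m/s².

Required deceleration ≈ 4.01 m/s²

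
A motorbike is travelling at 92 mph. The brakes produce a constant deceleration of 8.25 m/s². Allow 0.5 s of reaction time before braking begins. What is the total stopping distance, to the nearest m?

Total stopping distance ≈ 123 m

92 mph × 0.44704 = 41.1277 m/s.
Reaction distance = v·t_r = 41.1277 × 0.5 = 20.564 m.
Braking distance = v²/(2a) = 41.1277² / (2 × 8.250) = 1691.488 / 16.500 = 102.514 m.
Total = 20.564 + 102.514 = 123.078 m.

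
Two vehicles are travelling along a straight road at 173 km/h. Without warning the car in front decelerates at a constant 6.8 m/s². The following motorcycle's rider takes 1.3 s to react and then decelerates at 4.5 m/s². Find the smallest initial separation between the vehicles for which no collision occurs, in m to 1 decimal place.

Minimum gap ≈ 149.3 m

173 km/h ÷ 3.6 = 48.0556 m/s.
Leader travels v²/(2a_L) = 2309.341 / 13.600 = 169.804 m before stopping.
Follower covers v·t_r = 48.0556 × 1.3 = 62.472 m while reacting, then v²/(2a_F) = 2309.341 / 9.000 = 256.593 m while braking, for a total of 62.472 + 256.593 = 319.065 m.
Since a_F ≤ a_L and the follower starts braking later, the follower is never slower than the leader, so the closest approach is when both have stopped.
Minimum gap = 319.065 − 169.804 = 149.261 m.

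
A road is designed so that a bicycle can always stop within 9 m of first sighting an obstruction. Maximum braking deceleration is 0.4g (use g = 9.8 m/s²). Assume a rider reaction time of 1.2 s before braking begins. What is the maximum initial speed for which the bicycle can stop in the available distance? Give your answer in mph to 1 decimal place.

Maximum speed ≈ 11.0 mph

a = 0.4 × 9.8 = 3.920 m/s².
Stopping distance: v·t_r + v²/(2a) = 9 with t_r = 1.2 s and a = 3.920 m/s².
So v² + 9.408 v − 70.56 = 0.
Positive root: v = −a·t_r + √((a·t_r)² + 2a·d) = −4.704 + √(22.128 + 70.56) = 4.9235 m/s.
4.9235 m/s ÷ 0.44704 = 11.014 mph.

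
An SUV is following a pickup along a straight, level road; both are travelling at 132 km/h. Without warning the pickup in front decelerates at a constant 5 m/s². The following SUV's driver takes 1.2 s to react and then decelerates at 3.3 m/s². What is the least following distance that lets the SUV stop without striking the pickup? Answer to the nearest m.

Minimum gap ≈ 113 m

132 km/h ÷ 3.6 = 36.6667 m/s.
Leader travels v²/(2a_L) = 1344.447 / 10.000 = 134.445 m before stopping.
Follower covers v·t_r = 36.6667 × 1.2 = 44.000 m while reacting, then v²/(2a_F) = 1344.447 / 6.600 = 203.704 m while braking, for a total of 44.000 + 203.704 = 247.704 m.
Since a_F ≤ a_L and the follower starts braking later, the follower is never slower than the leader, so the closest approach is when both have stopped.
Minimum gap = 247.704 − 134.445 = 113.259 m.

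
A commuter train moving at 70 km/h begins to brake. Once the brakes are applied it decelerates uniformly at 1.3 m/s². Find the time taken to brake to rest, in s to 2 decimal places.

70 km/h ÷ 3.6 = 19.4444 m/s.
Braking time = v/a = 19.4444 / 1.300 = 14.957 s.

Braking time ≈ 14.96 s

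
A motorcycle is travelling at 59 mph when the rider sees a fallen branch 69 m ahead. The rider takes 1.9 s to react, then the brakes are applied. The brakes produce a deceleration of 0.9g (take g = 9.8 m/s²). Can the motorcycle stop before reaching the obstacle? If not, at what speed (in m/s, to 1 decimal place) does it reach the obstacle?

59 mph × 0.44704 = 26.3754 m/s.
a = 0.9 × 9.8 = 8.820 m/s².
Reaction distance = 26.3754 × 1.9 = 50.113 m.
Braking distance needed to stop: v²/(2a) = 695.662 / 17.640 = 39.437 m, so total needed = 50.113 + 39.437 = 89.550 m > 69 m — it cannot stop.
Distance remaining when braking begins: 69 − 50.113 = 18.887 m.
v² = v₀² − 2a·d = 695.662 − 2 × 8.820 × 18.887 = 362.495 m²/s².
v = √362.495 = 19.039 m/s.

No — it strikes the obstacle at 19.0 m/s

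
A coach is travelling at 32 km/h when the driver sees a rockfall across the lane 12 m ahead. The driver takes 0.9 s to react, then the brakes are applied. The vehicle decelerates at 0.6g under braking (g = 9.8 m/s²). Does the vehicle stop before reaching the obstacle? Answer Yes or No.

No

32 km/h ÷ 3.6 = 8.8889 m/s.
a = 0.6 × 9.8 = 5.880 m/s².
Reaction distance = 8.8889 × 0.9 = 8.000 m.
Braking distance = v²/(2a) = 79.013 / 11.760 = 6.719 m.
Total stopping distance = 8.000 + 6.719 = 14.719 m, vs 12 m available — it cannot stop in time and overshoots by 14.719 − 12 = 2.719 m.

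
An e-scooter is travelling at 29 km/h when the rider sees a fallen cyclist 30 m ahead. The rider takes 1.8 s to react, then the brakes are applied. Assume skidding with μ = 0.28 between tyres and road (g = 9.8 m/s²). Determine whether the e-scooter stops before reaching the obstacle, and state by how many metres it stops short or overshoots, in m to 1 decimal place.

Yes — it stops 3.7 m short of the obstacle

29 km/h ÷ 3.6 = 8.0556 m/s.
a = μg = 0.28 × 9.8 = 2.744 m/s².
Reaction distance = 8.0556 × 1.8 = 14.500 m.
Braking distance = v²/(2a) = 64.893 / 5.488 = 11.825 m.
Total stopping distance = 14.500 + 11.825 = 26.325 m, vs 30 m available — it stops with 30 − 26.325 = 3.675 m to spare.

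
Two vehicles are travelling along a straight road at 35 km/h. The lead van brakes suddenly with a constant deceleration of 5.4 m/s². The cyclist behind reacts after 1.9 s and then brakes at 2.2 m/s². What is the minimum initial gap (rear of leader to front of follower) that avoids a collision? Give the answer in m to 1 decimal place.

35 km/h ÷ 3.6 = 9.7222 m/s.
Leader travels v²/(2a_L) = 94.521 / 10.800 = 8.752 m before stopping.
Follower covers v·t_r = 9.7222 × 1.9 = 18.472 m while reacting, then v²/(2a_F) = 94.521 / 4.400 = 21.482 m while braking, for a total of 18.472 + 21.482 = 39.954 m.
Since a_F ≤ a_L and the follower starts braking later, the follower is never slower than the leader, so the closest approach is when both have stopped.
Minimum gap = 39.954 − 8.752 = 31.202 m.

Minimum gap ≈ 31.2 m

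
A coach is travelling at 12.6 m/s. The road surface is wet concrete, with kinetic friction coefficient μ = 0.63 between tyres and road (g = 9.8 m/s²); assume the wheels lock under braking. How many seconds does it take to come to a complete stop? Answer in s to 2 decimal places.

a = μg = 0.63 × 9.8 = 6.174 m/s².
Braking time = v/a = 12.6000 / 6.174 = 2.041 s.

Braking time ≈ 2.04 s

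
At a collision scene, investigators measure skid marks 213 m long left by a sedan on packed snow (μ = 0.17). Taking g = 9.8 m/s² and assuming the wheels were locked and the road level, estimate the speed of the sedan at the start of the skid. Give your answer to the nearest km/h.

Initial speed ≈ 96 km/h

Deceleration a = μg = 0.17 × 9.8 = 1.666 m/s².
v = √(2a·d) = √(2 × 1.666 × 213) = √709.716 = 26.6405 m/s.
= 26.6405 × 3.6 = 95.906 km/h.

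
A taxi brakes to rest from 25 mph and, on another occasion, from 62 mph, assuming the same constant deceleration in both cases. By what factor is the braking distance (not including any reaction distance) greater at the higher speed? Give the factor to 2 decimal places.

Braking distance d = v²/(2a), so with a fixed, d ∝ v².
Factor = (62/25)² = 2.4800² = 6.1504.

Factor ≈ 6.15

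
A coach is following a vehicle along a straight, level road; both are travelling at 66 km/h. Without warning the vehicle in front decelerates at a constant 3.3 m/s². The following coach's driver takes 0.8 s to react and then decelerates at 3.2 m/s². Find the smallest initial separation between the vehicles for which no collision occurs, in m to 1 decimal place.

66 km/h ÷ 3.6 = 18.3333 m/s.
Leader travels v²/(2a_L) = 336.110 / 6.600 = 50.926 m before stopping.
Follower covers v·t_r = 18.3333 × 0.8 = 14.667 m while reacting, then v²/(2a_F) = 336.110 / 6.400 = 52.517 m while braking, for a total of 14.667 + 52.517 = 67.184 m.
Since a_F ≤ a_L and the follower starts braking later, the follower is never slower than the leader, so the closest approach is when both have stopped.
Minimum gap = 67.184 − 50.926 = 16.258 m.

Minimum gap ≈ 16.3 m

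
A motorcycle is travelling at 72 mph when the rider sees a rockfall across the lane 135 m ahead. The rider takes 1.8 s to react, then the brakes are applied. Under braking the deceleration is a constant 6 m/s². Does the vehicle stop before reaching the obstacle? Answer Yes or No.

72 mph × 0.44704 = 32.1869 m/s.
Reaction distance = 32.1869 × 1.8 = 57.936 m.
Braking distance = v²/(2a) = 1035.997 / 12.000 = 86.333 m.
Total stopping distance = 57.936 + 86.333 = 144.269 m, vs 135 m available — it cannot stop in time and overshoots by 144.269 − 135 = 9.269 m.

No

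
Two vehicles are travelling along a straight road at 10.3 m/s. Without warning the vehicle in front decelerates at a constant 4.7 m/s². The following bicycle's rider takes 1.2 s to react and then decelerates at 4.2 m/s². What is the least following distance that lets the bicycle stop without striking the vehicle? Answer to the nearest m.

Minimum gap ≈ 14 m

Leader travels v²/(2a_L) = 106.090 / 9.400 = 11.286 m before stopping.
Follower covers v·t_r = 10.3000 × 1.2 = 12.360 m while reacting, then v²/(2a_F) = 106.090 / 8.400 = 12.630 m while braking, for a total of 12.360 + 12.630 = 24.990 m.
Since a_F ≤ a_L and the follower starts braking later, the follower is never slower than the leader, so the closest approach is when both have stopped.
Minimum gap = 24.990 − 11.286 = 13.704 m.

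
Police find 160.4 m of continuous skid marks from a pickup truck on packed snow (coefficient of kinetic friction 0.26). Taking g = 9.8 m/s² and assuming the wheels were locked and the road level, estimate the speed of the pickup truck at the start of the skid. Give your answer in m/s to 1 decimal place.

Deceleration a = μg = 0.26 × 9.8 = 2.548 m/s².
v = √(2a·d) = √(2 × 2.548 × 160.4) = √817.398 = 28.5902 m/s.

Initial speed ≈ 28.6 m/s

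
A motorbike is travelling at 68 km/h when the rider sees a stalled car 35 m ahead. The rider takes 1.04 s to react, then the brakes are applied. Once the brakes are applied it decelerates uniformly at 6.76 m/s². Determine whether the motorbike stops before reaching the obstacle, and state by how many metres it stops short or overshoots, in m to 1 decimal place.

68 km/h ÷ 3.6 = 18.8889 m/s.
Reaction distance = 18.8889 × 1.04 = 19.644 m.
Braking distance = v²/(2a) = 356.791 / 13.520 = 26.390 m.
Total stopping distance = 19.644 + 26.390 = 46.034 m, vs 35 m available — it cannot stop in time and overshoots by 46.034 − 35 = 11.034 m.

No — it overshoots by 11.0 m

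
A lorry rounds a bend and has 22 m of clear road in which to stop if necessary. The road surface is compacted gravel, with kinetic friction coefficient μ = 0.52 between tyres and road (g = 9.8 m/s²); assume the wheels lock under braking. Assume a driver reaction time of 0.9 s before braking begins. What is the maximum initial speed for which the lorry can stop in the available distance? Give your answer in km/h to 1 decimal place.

a = μg = 0.52 × 9.8 = 5.096 m/s².
Stopping distance: v·t_r + v²/(2a) = 22 with t_r = 0.9 s and a = 5.096 m/s².
So v² + 9.173 v − 224.22 = 0.
Positive root: v = −a·t_r + √((a·t_r)² + 2a·d) = −4.586 + √(21.031 + 224.22) = 11.0745 m/s.
11.0745 m/s × 3.6 = 39.868 km/h.

Maximum speed ≈ 39.9 km/h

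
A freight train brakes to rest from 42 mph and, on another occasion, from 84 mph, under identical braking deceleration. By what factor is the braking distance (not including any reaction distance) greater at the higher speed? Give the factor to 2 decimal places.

Braking distance d = v²/(2a), so with a fixed, d ∝ v².
Factor = (84/42)² = 2.0000² = 4.0000.

Factor ≈ 4.00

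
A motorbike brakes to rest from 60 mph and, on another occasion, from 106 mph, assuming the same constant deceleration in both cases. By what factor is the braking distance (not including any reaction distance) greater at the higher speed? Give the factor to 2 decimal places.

Factor ≈ 3.12

Braking distance d = v²/(2a), so with a fixed, d ∝ v².
Factor = (106/60)² = 1.7667² = 3.1212.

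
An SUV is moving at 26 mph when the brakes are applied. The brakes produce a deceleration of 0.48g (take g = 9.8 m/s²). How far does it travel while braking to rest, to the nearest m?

Braking distance ≈ 14 m

26 mph × 0.44704 = 11.6230 m/s.
a = 0.48 × 9.8 = 4.704 m/s².
Braking distance = v²/(2a) = 11.6230² / (2 × 4.704) = 135.094 / 9.408 = 14.359 m.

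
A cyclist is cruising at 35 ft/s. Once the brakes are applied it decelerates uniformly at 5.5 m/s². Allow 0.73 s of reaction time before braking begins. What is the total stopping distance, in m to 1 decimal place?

35 ft/s × 0.3048 = 10.6680 m/s.
Reaction distance = v·t_r = 10.6680 × 0.73 = 7.788 m.
Braking distance = v²/(2a) = 10.6680² / (2 × 5.500) = 113.806 / 11.000 = 10.346 m.
Total = 7.788 + 10.346 = 18.134 m.

Total stopping distance ≈ 18.1 m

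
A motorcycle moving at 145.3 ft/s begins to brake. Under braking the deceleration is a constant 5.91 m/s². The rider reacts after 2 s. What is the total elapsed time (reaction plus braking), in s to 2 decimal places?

Total time ≈ 9.49 s

145.3 ft/s × 0.3048 = 44.2874 m/s.
Braking time = v/a = 44.2874 / 5.910 = 7.494 s.
Total = 2 + 7.494 = 9.494 s.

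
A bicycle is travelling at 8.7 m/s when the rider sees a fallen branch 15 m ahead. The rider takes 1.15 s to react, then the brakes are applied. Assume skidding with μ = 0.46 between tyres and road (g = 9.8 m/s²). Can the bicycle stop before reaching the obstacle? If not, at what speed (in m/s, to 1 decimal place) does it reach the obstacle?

a = μg = 0.46 × 9.8 = 4.508 m/s².
Reaction distance = 8.7000 × 1.15 = 10.005 m.
Braking distance needed to stop: v²/(2a) = 75.690 / 9.016 = 8.395 m, so total needed = 10.005 + 8.395 = 18.400 m > 15 m — it cannot stop.
Distance remaining when braking begins: 15 − 10.005 = 4.995 m.
v² = v₀² − 2a·d = 75.690 − 2 × 4.508 × 4.995 = 30.655 m²/s².
v = √30.655 = 5.537 m/s.

No — it strikes the obstacle at 5.5 m/s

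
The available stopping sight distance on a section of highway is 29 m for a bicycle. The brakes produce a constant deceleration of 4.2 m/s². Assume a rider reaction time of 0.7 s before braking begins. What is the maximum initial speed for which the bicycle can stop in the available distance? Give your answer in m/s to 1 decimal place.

Stopping distance: v·t_r + v²/(2a) = 29 with t_r = 0.7 s and a = 4.200 m/s².
So v² + 5.880 v − 243.60 = 0.
Positive root: v = −a·t_r + √((a·t_r)² + 2a·d) = −2.940 + √(8.644 + 243.60) = 12.9422 m/s.

Maximum speed ≈ 12.9 m/s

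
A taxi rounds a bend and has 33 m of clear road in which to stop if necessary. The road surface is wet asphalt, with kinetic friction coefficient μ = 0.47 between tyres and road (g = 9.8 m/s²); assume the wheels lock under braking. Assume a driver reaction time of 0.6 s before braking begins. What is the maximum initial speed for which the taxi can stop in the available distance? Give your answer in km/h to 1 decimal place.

a = μg = 0.47 × 9.8 = 4.606 m/s².
Stopping distance: v·t_r + v²/(2a) = 33 with t_r = 0.6 s and a = 4.606 m/s².
So v² + 5.527 v − 304.00 = 0.
Positive root: v = −a·t_r + √((a·t_r)² + 2a·d) = −2.764 + √(7.640 + 304.00) = 14.8893 m/s.
14.8893 m/s × 3.6 = 53.601 km/h.

Maximum speed ≈ 53.6 km/h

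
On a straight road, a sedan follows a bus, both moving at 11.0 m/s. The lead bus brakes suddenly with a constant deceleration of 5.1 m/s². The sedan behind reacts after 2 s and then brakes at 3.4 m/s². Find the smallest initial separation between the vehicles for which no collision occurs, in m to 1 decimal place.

Leader travels v²/(2a_L) = 121.000 / 10.200 = 11.863 m before stopping.
Follower covers v·t_r = 11.0000 × 2 = 22.000 m while reacting, then v²/(2a_F) = 121.000 / 6.800 = 17.794 m while braking, for a total of 22.000 + 17.794 = 39.794 m.
Since a_F ≤ a_L and the follower starts braking later, the follower is never slower than the leader, so the closest approach is when both have stopped.
Minimum gap = 39.794 − 11.863 = 27.931 m.

Minimum gap ≈ 27.9 m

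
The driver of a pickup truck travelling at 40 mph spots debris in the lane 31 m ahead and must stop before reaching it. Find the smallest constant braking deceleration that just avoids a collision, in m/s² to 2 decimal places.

Required deceleration ≈ 5.16 m/s²

40 mph × 0.44704 = 17.8816 m/s.
v² = 2a·d ⇒ a = v²/(2d) = 17.8816² / (2 × 31.000) = 319.752 / 62.000 = 5.1573 m/s².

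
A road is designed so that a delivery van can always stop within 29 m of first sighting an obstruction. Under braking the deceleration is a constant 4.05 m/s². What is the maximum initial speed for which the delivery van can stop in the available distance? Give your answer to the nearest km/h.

Maximum speed ≈ 55 km/h

v²/(2a) = d ⇒ v = √(2 × 4.050 × 29) = √234.90 = 15.3264 m/s.
15.3264 m/s × 3.6 = 55.175 km/h.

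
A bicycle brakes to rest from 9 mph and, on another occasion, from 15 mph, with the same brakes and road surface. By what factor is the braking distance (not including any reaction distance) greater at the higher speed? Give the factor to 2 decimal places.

Braking distance d = v²/(2a), so with a fixed, d ∝ v².
Factor = (15/9)² = 1.6667² = 2.7779.

Factor ≈ 2.78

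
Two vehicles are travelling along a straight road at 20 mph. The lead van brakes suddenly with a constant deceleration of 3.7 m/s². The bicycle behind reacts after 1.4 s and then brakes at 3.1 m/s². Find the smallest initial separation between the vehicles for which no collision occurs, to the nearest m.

Minimum gap ≈ 15 m

20 mph × 0.44704 = 8.9408 m/s.
Leader travels v²/(2a_L) = 79.938 / 7.400 = 10.802 m before stopping.
Follower covers v·t_r = 8.9408 × 1.4 = 12.517 m while reacting, then v²/(2a_F) = 79.938 / 6.200 = 12.893 m while braking, for a total of 12.517 + 12.893 = 25.410 m.
Since a_F ≤ a_L and the follower starts braking later, the follower is never slower than the leader, so the closest approach is when both have stopped.
Minimum gap = 25.410 − 10.802 = 14.608 m.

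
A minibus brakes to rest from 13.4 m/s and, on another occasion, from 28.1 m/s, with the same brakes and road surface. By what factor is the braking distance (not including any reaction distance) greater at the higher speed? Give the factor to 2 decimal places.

Braking distance d = v²/(2a), so with a fixed, d ∝ v².
Factor = (28.1/13.4)² = 2.0970² = 4.3974.

Factor ≈ 4.40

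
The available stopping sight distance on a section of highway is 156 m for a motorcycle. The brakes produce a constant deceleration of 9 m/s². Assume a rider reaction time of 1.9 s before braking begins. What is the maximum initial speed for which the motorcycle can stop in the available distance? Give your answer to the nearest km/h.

Stopping distance: v·t_r + v²/(2a) = 156 with t_r = 1.9 s and a = 9.000 m/s².
So v² + 34.200 v − 2808.00 = 0.
Positive root: v = −a·t_r + √((a·t_r)² + 2a·d) = −17.100 + √(292.410 + 2808.00) = 38.5813 m/s.
38.5813 m/s × 3.6 = 138.893 km/h.

Maximum speed ≈ 139 km/h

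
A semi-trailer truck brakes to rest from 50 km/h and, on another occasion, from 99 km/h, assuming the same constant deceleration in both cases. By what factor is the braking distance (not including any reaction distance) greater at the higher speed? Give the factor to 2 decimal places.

Braking distance d = v²/(2a), so with a fixed, d ∝ v².
Factor = (99/50)² = 1.9800² = 3.9204.

Factor ≈ 3.92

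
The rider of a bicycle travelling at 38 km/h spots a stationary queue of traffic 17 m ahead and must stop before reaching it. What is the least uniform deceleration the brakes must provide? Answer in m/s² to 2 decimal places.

Required deceleration ≈ 3.28 m/s²

38 km/h ÷ 3.6 = 10.5556 m/s.
v² = 2a·d ⇒ a = v²/(2d) = 10.5556² / (2 × 17.000) = 111.421 / 34.000 = 3.2771 m/s².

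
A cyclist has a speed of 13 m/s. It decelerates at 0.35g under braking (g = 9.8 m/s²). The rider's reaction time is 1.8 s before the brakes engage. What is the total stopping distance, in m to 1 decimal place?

Total stopping distance ≈ 48.0 m

a = 0.35 × 9.8 = 3.430 m/s².
Reaction distance = v·t_r = 13.0000 × 1.8 = 23.400 m.
Braking distance = v²/(2a) = 13.0000² / (2 × 3.430) = 169.000 / 6.860 = 24.636 m.
Total = 23.400 + 24.636 = 48.036 m.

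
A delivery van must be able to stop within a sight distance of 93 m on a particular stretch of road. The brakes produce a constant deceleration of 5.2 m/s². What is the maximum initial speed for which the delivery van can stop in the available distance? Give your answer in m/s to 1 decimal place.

Maximum speed ≈ 31.1 m/s

v²/(2a) = d ⇒ v = √(2 × 5.200 × 93) = √967.20 = 31.0998 m/s.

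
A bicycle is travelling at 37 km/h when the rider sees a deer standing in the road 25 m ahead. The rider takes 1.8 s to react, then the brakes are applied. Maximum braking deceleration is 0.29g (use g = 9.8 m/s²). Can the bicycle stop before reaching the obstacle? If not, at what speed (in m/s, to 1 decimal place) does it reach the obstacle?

37 km/h ÷ 3.6 = 10.2778 m/s.
a = 0.29 × 9.8 = 2.842 m/s².
Reaction distance = 10.2778 × 1.8 = 18.500 m.
Braking distance needed to stop: v²/(2a) = 105.633 / 5.684 = 18.584 m, so total needed = 18.500 + 18.584 = 37.084 m > 25 m — it cannot stop.
Distance remaining when braking begins: 25 − 18.500 = 6.500 m.
v² = v₀² − 2a·d = 105.633 − 2 × 2.842 × 6.500 = 68.687 m²/s².
v = √68.687 = 8.288 m/s.

No — it strikes the obstacle at 8.3 m/s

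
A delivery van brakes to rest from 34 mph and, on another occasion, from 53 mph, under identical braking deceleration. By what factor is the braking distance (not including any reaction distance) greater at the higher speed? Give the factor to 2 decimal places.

Factor ≈ 2.43

Braking distance d = v²/(2a), so with a fixed, d ∝ v².
Factor = (53/34)² = 1.5588² = 2.4299.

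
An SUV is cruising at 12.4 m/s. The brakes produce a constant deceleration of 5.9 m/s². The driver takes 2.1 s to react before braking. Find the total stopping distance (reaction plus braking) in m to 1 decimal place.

Reaction distance = v·t_r = 12.4000 × 2.1 = 26.040 m.
Braking distance = v²/(2a) = 12.4000² / (2 × 5.900) = 153.760 / 11.800 = 13.031 m.
Total = 26.040 + 13.031 = 39.071 m.

Total stopping distance ≈ 39.1 m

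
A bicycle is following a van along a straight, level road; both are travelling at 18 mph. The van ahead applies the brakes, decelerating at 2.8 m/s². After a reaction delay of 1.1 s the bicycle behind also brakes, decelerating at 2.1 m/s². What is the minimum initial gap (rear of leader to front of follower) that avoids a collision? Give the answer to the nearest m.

18 mph × 0.44704 = 8.0467 m/s.
Leader travels v²/(2a_L) = 64.749 / 5.600 = 11.562 m before stopping.
Follower covers v·t_r = 8.0467 × 1.1 = 8.851 m while reacting, then v²/(2a_F) = 64.749 / 4.200 = 15.416 m while braking, for a total of 8.851 + 15.416 = 24.267 m.
Since a_F ≤ a_L and the follower starts braking later, the follower is never slower than the leader, so the closest approach is when both have stopped.
Minimum gap = 24.267 − 11.562 = 12.705 m.

Minimum gap ≈ 13 m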